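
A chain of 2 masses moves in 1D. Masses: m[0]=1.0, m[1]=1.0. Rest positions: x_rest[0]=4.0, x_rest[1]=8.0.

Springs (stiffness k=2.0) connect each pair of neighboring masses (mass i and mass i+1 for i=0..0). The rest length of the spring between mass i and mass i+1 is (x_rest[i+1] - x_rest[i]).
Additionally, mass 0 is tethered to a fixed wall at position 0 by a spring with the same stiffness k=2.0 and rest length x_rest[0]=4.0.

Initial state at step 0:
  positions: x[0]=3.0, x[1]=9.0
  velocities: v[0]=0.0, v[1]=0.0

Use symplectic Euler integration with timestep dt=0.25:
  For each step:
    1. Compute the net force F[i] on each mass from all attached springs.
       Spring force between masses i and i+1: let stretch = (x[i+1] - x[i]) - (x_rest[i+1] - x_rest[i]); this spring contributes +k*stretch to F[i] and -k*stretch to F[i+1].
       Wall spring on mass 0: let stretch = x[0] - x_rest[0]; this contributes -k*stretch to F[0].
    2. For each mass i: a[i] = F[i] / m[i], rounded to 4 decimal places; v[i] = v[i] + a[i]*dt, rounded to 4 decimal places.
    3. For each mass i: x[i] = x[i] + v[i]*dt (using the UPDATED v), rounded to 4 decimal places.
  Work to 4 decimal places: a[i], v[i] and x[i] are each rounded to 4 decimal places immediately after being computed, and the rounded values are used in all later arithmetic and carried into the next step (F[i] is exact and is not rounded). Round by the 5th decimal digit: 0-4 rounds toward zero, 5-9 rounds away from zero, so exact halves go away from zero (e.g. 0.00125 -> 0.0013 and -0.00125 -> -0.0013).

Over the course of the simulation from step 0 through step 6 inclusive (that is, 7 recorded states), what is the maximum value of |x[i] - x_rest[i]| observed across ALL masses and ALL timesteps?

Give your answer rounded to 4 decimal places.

Step 0: x=[3.0000 9.0000] v=[0.0000 0.0000]
Step 1: x=[3.3750 8.7500] v=[1.5000 -1.0000]
Step 2: x=[4.0000 8.3281] v=[2.5000 -1.6875]
Step 3: x=[4.6660 7.8652] v=[2.6641 -1.8516]
Step 4: x=[5.1487 7.5024] v=[1.9307 -1.4512]
Step 5: x=[5.2820 7.3454] v=[0.5332 -0.6281]
Step 6: x=[5.0130 7.4305] v=[-1.0761 0.3402]
Max displacement = 1.2820

Answer: 1.2820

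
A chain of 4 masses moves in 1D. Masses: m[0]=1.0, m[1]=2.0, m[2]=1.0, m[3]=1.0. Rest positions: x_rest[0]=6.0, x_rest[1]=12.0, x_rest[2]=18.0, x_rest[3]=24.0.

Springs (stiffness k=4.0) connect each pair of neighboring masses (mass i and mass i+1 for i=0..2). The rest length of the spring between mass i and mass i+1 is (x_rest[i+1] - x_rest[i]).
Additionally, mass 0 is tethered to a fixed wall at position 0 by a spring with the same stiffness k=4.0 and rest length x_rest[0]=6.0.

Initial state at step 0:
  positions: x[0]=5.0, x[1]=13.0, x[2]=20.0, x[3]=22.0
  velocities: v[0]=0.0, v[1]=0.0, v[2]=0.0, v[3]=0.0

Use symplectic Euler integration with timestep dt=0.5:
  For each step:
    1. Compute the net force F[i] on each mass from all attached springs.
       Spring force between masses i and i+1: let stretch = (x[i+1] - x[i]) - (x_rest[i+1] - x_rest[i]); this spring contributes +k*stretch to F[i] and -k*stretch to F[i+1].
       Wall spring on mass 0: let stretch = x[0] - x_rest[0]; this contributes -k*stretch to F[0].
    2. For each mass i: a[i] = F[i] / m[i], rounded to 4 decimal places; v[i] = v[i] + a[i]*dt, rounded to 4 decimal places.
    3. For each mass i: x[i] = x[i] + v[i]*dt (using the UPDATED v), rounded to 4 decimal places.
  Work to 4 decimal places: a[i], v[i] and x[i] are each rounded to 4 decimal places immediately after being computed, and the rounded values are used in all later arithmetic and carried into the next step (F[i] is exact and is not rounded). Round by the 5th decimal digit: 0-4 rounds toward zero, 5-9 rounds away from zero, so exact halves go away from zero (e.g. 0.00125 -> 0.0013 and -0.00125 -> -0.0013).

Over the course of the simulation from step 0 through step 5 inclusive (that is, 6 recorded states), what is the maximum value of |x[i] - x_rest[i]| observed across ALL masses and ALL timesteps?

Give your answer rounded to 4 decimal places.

Answer: 3.5000

Derivation:
Step 0: x=[5.0000 13.0000 20.0000 22.0000] v=[0.0000 0.0000 0.0000 0.0000]
Step 1: x=[8.0000 12.5000 15.0000 26.0000] v=[6.0000 -1.0000 -10.0000 8.0000]
Step 2: x=[7.5000 11.0000 18.5000 25.0000] v=[-1.0000 -3.0000 7.0000 -2.0000]
Step 3: x=[3.0000 11.5000 21.0000 23.5000] v=[-9.0000 1.0000 5.0000 -3.0000]
Step 4: x=[4.0000 12.5000 16.5000 25.5000] v=[2.0000 2.0000 -9.0000 4.0000]
Step 5: x=[9.5000 11.2500 17.0000 24.5000] v=[11.0000 -2.5000 1.0000 -2.0000]
Max displacement = 3.5000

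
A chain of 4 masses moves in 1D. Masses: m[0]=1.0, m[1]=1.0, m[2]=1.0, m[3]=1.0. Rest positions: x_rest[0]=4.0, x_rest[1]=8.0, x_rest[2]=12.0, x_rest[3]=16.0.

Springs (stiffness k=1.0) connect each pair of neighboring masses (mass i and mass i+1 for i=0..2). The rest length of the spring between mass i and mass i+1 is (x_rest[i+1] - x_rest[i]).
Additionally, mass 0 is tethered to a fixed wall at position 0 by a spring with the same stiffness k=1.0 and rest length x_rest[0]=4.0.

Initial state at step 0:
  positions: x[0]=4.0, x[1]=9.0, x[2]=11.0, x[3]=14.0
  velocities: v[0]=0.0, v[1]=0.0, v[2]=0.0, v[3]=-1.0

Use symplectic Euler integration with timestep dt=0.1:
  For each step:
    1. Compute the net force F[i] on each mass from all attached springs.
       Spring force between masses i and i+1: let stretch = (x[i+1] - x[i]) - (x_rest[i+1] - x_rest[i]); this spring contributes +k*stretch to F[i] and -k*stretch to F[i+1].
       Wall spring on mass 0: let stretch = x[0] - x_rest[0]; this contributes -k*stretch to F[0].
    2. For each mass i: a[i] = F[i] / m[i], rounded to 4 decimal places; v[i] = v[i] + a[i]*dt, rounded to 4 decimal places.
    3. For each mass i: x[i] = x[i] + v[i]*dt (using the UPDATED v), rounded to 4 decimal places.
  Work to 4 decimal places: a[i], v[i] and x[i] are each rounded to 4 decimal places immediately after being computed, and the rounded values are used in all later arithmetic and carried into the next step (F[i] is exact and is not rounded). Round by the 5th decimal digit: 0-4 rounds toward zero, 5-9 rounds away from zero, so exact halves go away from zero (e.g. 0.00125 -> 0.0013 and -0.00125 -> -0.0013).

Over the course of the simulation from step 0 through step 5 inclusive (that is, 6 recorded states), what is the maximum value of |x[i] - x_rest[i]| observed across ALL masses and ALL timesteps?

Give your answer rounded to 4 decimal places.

Answer: 2.3305

Derivation:
Step 0: x=[4.0000 9.0000 11.0000 14.0000] v=[0.0000 0.0000 0.0000 -1.0000]
Step 1: x=[4.0100 8.9700 11.0100 13.9100] v=[0.1000 -0.3000 0.1000 -0.9000]
Step 2: x=[4.0295 8.9108 11.0286 13.8310] v=[0.1950 -0.5920 0.1860 -0.7900]
Step 3: x=[4.0575 8.8240 11.0541 13.7640] v=[0.2802 -0.8684 0.2545 -0.6702]
Step 4: x=[4.0926 8.7118 11.0844 13.7099] v=[0.3511 -1.1220 0.3025 -0.5412]
Step 5: x=[4.1330 8.5771 11.1172 13.6695] v=[0.4038 -1.3467 0.3278 -0.4038]
Max displacement = 2.3305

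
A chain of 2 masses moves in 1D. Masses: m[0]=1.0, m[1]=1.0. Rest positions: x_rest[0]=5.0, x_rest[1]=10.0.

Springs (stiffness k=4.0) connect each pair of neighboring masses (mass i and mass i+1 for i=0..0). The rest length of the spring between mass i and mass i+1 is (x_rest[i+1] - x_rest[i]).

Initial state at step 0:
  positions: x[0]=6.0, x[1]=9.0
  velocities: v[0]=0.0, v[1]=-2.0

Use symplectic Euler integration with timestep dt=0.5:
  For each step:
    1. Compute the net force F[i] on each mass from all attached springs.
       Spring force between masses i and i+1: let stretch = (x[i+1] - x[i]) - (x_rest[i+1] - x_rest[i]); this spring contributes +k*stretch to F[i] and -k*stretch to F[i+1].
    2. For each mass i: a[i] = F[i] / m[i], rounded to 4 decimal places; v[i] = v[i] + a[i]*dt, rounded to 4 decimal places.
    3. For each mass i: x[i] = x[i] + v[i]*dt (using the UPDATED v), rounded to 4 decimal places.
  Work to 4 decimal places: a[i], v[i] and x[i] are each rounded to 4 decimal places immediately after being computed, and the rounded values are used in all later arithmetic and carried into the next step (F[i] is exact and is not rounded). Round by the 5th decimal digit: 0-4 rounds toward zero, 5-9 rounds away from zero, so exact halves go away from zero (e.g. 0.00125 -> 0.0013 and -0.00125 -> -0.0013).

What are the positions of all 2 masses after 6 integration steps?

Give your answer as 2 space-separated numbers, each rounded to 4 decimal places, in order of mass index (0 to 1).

Answer: 1.0000 8.0000

Derivation:
Step 0: x=[6.0000 9.0000] v=[0.0000 -2.0000]
Step 1: x=[4.0000 10.0000] v=[-4.0000 2.0000]
Step 2: x=[3.0000 10.0000] v=[-2.0000 0.0000]
Step 3: x=[4.0000 8.0000] v=[2.0000 -4.0000]
Step 4: x=[4.0000 7.0000] v=[0.0000 -2.0000]
Step 5: x=[2.0000 8.0000] v=[-4.0000 2.0000]
Step 6: x=[1.0000 8.0000] v=[-2.0000 0.0000]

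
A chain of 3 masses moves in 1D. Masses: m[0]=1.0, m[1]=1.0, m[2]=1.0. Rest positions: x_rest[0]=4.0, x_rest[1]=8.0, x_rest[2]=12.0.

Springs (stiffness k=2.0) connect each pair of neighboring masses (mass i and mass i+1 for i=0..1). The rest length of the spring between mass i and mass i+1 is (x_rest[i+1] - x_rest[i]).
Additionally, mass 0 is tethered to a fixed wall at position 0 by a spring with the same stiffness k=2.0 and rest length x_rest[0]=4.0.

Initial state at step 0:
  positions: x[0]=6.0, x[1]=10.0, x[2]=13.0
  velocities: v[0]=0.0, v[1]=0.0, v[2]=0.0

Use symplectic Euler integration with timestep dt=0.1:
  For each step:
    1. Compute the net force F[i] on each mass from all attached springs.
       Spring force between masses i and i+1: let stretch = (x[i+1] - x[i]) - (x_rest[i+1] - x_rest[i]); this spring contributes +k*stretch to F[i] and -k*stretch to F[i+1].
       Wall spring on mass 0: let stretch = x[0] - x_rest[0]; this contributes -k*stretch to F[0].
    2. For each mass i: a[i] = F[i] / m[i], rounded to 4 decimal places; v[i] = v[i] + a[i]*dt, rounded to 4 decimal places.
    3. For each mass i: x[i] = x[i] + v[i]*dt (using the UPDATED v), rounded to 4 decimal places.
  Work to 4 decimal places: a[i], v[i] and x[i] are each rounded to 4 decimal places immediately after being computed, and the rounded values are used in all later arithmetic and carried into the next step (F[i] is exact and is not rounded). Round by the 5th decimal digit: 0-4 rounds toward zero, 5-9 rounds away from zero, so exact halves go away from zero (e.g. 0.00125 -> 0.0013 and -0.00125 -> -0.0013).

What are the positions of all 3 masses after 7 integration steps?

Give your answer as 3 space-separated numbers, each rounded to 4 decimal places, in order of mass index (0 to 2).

Answer: 5.0231 9.4888 13.4641

Derivation:
Step 0: x=[6.0000 10.0000 13.0000] v=[0.0000 0.0000 0.0000]
Step 1: x=[5.9600 9.9800 13.0200] v=[-0.4000 -0.2000 0.2000]
Step 2: x=[5.8812 9.9404 13.0592] v=[-0.7880 -0.3960 0.3920]
Step 3: x=[5.7660 9.8820 13.1160] v=[-1.1524 -0.5841 0.5682]
Step 4: x=[5.6178 9.8060 13.1881] v=[-1.4824 -0.7605 0.7214]
Step 5: x=[5.4410 9.7138 13.2726] v=[-1.7683 -0.9217 0.8450]
Step 6: x=[5.2408 9.6074 13.3659] v=[-2.0019 -1.0645 0.9332]
Step 7: x=[5.0231 9.4888 13.4641] v=[-2.1767 -1.1861 0.9815]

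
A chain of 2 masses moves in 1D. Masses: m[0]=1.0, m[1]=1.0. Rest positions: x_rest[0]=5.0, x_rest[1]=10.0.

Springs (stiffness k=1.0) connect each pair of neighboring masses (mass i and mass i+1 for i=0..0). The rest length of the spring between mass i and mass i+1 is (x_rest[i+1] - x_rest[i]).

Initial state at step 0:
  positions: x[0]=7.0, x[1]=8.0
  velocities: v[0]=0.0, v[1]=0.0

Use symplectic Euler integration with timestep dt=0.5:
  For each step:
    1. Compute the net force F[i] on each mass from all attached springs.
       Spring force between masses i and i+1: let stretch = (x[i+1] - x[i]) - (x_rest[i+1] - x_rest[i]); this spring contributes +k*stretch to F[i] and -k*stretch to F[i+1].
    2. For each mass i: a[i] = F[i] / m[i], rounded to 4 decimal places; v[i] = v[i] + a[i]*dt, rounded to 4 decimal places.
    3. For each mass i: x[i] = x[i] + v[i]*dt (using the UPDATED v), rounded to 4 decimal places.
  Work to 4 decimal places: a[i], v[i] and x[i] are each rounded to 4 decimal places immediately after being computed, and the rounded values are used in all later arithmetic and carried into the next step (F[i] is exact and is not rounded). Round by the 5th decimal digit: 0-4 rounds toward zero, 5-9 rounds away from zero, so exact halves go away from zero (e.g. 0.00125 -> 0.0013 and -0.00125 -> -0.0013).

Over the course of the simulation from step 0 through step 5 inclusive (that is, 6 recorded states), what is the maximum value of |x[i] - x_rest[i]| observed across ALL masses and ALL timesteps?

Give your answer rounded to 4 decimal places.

Step 0: x=[7.0000 8.0000] v=[0.0000 0.0000]
Step 1: x=[6.0000 9.0000] v=[-2.0000 2.0000]
Step 2: x=[4.5000 10.5000] v=[-3.0000 3.0000]
Step 3: x=[3.2500 11.7500] v=[-2.5000 2.5000]
Step 4: x=[2.8750 12.1250] v=[-0.7500 0.7500]
Step 5: x=[3.5625 11.4375] v=[1.3750 -1.3750]
Max displacement = 2.1250

Answer: 2.1250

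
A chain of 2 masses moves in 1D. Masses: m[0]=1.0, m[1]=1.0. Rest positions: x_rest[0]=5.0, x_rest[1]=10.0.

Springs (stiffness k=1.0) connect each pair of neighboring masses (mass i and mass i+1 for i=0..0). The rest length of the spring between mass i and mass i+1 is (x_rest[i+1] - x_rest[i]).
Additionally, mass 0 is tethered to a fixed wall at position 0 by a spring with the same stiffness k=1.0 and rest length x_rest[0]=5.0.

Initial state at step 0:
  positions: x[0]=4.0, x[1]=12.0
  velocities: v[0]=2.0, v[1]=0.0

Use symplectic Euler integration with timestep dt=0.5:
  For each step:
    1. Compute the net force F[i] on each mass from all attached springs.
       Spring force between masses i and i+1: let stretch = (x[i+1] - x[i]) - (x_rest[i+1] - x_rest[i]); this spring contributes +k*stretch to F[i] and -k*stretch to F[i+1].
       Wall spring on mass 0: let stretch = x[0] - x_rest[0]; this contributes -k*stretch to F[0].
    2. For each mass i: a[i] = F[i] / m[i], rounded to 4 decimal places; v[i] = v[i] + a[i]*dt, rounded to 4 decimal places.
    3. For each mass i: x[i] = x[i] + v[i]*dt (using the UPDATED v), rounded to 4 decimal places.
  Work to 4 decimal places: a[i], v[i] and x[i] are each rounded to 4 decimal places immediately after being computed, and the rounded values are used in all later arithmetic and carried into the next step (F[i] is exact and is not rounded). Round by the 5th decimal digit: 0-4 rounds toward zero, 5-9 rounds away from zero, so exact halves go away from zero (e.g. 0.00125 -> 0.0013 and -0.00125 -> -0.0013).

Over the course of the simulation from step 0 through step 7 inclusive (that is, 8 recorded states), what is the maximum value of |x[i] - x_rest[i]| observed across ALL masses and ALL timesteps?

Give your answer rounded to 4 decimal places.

Answer: 3.3282

Derivation:
Step 0: x=[4.0000 12.0000] v=[2.0000 0.0000]
Step 1: x=[6.0000 11.2500] v=[4.0000 -1.5000]
Step 2: x=[7.8125 10.4375] v=[3.6250 -1.6250]
Step 3: x=[8.3282 10.2188] v=[1.0313 -0.4375]
Step 4: x=[7.2345 10.7774] v=[-2.1875 1.1172]
Step 5: x=[5.2179 11.7003] v=[-4.0333 1.8458]
Step 6: x=[3.5174 12.2526] v=[-3.4011 1.1046]
Step 7: x=[3.1213 11.8711] v=[-0.7922 -0.7630]
Max displacement = 3.3282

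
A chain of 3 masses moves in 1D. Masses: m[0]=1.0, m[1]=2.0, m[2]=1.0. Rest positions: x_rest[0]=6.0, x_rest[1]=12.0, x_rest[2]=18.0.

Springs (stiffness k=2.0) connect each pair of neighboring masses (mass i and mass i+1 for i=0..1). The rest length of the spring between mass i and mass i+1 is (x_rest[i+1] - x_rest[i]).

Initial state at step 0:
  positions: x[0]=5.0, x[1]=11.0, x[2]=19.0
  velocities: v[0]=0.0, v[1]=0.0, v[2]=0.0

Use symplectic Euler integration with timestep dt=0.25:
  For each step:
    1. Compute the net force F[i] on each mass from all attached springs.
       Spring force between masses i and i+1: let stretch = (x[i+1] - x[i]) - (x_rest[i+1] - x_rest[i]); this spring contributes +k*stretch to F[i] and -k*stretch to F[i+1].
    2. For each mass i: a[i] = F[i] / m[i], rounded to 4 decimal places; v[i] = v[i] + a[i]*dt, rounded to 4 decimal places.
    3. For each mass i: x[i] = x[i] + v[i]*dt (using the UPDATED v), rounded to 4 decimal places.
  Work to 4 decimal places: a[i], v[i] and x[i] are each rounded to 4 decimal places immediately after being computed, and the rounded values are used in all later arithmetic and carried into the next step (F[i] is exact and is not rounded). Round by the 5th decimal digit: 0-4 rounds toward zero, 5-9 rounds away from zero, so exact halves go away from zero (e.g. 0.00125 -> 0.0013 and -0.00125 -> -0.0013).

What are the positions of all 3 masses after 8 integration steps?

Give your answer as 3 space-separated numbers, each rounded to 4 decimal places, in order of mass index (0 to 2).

Answer: 6.2997 11.7090 16.2823

Derivation:
Step 0: x=[5.0000 11.0000 19.0000] v=[0.0000 0.0000 0.0000]
Step 1: x=[5.0000 11.1250 18.7500] v=[0.0000 0.5000 -1.0000]
Step 2: x=[5.0156 11.3438 18.2969] v=[0.0625 0.8750 -1.8125]
Step 3: x=[5.0723 11.6016 17.7246] v=[0.2266 1.0312 -2.2891]
Step 4: x=[5.1951 11.8340 17.1370] v=[0.4913 0.9296 -2.3506]
Step 5: x=[5.3978 11.9829 16.6365] v=[0.8108 0.5956 -2.0021]
Step 6: x=[5.6737 12.0111 16.3043] v=[1.1034 0.1127 -1.3289]
Step 7: x=[5.9917 11.9115 16.1854] v=[1.2721 -0.3984 -0.4755]
Step 8: x=[6.2997 11.7090 16.2823] v=[1.2320 -0.8099 0.3876]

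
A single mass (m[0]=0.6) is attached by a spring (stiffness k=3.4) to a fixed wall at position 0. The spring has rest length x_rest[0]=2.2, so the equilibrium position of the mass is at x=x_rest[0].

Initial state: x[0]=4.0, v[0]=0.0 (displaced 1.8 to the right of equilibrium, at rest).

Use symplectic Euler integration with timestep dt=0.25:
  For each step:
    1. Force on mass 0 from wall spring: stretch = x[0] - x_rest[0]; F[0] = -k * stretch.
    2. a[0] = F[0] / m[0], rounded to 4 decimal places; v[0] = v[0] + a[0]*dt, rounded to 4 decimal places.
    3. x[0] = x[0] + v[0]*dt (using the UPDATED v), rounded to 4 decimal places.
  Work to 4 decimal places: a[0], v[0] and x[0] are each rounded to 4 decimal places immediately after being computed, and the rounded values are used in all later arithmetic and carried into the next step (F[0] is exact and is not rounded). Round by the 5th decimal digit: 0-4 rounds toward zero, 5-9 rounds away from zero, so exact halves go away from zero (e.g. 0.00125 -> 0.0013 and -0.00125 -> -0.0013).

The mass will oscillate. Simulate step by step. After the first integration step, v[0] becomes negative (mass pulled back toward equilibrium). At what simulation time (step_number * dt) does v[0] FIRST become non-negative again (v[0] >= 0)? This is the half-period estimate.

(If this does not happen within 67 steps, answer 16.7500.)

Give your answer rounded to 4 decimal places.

Answer: 1.5000

Derivation:
Step 0: x=[4.0000] v=[0.0000]
Step 1: x=[3.3625] v=[-2.5500]
Step 2: x=[2.3133] v=[-4.1969]
Step 3: x=[1.2240] v=[-4.3574]
Step 4: x=[0.4803] v=[-2.9747]
Step 5: x=[0.3457] v=[-0.5385]
Step 6: x=[0.8678] v=[2.0884]
First v>=0 after going negative at step 6, time=1.5000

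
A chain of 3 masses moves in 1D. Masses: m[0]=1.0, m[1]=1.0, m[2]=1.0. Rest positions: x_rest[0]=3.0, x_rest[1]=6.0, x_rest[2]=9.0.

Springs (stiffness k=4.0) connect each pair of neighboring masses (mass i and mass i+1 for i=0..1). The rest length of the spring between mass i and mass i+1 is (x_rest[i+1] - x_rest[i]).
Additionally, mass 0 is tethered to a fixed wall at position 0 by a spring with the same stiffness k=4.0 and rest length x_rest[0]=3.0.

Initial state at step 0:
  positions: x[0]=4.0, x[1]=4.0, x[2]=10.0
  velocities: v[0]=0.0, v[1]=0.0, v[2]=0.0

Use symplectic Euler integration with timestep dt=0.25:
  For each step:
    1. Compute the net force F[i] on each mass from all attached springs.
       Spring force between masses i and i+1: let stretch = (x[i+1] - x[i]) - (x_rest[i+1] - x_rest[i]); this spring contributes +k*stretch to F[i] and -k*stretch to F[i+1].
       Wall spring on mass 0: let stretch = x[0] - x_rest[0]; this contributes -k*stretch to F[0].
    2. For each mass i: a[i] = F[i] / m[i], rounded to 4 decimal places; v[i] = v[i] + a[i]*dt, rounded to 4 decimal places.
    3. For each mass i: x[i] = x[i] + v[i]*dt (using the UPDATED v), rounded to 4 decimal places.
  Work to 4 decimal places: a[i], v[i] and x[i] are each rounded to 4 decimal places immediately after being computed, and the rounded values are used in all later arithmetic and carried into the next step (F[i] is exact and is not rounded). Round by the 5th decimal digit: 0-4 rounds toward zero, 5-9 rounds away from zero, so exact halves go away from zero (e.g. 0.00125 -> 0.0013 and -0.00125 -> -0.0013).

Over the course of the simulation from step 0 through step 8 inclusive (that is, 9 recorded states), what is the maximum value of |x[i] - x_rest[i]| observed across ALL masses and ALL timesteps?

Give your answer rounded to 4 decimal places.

Step 0: x=[4.0000 4.0000 10.0000] v=[0.0000 0.0000 0.0000]
Step 1: x=[3.0000 5.5000 9.2500] v=[-4.0000 6.0000 -3.0000]
Step 2: x=[1.8750 7.3125 8.3125] v=[-4.5000 7.2500 -3.7500]
Step 3: x=[1.6406 8.0156 7.8750] v=[-0.9375 2.8125 -1.7500]
Step 4: x=[2.5898 7.0898 8.2227] v=[3.7969 -3.7031 1.3906]
Step 5: x=[4.0166 5.3223 9.0371] v=[5.7071 -7.0702 3.2577]
Step 6: x=[4.7657 4.1570 9.6728] v=[2.9962 -4.6611 2.5429]
Step 7: x=[4.1712 4.5229 9.6796] v=[-2.3782 1.4634 0.0271]
Step 8: x=[2.6218 6.0900 9.1472] v=[-6.1977 6.2684 -2.1296]
Max displacement = 2.0156

Answer: 2.0156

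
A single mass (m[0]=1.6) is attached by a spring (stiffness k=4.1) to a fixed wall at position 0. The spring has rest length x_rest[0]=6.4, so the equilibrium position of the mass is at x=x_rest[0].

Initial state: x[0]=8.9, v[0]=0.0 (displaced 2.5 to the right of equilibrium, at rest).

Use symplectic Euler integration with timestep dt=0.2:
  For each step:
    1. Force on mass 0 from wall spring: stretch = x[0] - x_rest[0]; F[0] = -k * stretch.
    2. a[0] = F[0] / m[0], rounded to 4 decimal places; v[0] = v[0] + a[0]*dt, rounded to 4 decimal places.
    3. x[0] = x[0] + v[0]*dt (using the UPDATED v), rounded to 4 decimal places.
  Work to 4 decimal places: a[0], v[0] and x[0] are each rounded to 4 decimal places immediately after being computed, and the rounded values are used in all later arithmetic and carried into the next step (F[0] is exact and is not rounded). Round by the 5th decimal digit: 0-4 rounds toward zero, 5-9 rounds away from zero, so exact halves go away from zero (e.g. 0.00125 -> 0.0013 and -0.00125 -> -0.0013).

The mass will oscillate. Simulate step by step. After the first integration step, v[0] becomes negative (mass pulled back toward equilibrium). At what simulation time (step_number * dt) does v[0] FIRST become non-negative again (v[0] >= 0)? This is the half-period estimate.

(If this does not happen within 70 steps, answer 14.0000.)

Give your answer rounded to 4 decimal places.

Step 0: x=[8.9000] v=[0.0000]
Step 1: x=[8.6437] v=[-1.2813]
Step 2: x=[8.1575] v=[-2.4312]
Step 3: x=[7.4911] v=[-3.3319]
Step 4: x=[6.7129] v=[-3.8911]
Step 5: x=[5.9026] v=[-4.0515]
Step 6: x=[5.1433] v=[-3.7966]
Step 7: x=[4.5128] v=[-3.1525]
Step 8: x=[4.0757] v=[-2.1853]
Step 9: x=[3.8769] v=[-0.9941]
Step 10: x=[3.9367] v=[0.2990]
First v>=0 after going negative at step 10, time=2.0000

Answer: 2.0000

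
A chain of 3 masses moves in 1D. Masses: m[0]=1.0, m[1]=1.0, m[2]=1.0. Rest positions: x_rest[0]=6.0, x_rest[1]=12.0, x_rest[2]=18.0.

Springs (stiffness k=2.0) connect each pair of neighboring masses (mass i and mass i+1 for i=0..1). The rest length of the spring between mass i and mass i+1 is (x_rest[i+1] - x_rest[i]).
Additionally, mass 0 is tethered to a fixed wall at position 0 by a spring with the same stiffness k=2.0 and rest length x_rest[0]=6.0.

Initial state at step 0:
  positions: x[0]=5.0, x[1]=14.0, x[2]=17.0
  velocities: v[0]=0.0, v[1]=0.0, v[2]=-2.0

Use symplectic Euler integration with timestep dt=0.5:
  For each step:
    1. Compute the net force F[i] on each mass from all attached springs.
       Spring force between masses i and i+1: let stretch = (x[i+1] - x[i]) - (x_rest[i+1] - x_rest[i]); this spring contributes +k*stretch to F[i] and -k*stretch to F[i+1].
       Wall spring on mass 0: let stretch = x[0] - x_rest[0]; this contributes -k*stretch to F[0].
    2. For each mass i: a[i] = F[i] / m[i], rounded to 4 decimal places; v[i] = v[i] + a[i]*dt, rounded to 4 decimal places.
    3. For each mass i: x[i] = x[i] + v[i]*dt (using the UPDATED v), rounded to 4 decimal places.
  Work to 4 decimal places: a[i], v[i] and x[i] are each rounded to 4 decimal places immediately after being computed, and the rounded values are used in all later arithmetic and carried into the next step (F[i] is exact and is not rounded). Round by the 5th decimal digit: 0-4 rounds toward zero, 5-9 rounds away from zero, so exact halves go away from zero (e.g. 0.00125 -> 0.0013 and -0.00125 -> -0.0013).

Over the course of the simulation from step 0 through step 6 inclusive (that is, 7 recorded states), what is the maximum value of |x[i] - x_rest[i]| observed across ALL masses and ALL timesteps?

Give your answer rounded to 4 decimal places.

Step 0: x=[5.0000 14.0000 17.0000] v=[0.0000 0.0000 -2.0000]
Step 1: x=[7.0000 11.0000 17.5000] v=[4.0000 -6.0000 1.0000]
Step 2: x=[7.5000 9.2500 17.7500] v=[1.0000 -3.5000 0.5000]
Step 3: x=[5.1250 10.8750 16.7500] v=[-4.7500 3.2500 -2.0000]
Step 4: x=[3.0625 12.5625 15.8125] v=[-4.1250 3.3750 -1.8750]
Step 5: x=[4.2188 11.1250 16.2500] v=[2.3125 -2.8750 0.8750]
Step 6: x=[6.7188 8.7969 17.1250] v=[4.9999 -4.6562 1.7500]
Max displacement = 3.2031

Answer: 3.2031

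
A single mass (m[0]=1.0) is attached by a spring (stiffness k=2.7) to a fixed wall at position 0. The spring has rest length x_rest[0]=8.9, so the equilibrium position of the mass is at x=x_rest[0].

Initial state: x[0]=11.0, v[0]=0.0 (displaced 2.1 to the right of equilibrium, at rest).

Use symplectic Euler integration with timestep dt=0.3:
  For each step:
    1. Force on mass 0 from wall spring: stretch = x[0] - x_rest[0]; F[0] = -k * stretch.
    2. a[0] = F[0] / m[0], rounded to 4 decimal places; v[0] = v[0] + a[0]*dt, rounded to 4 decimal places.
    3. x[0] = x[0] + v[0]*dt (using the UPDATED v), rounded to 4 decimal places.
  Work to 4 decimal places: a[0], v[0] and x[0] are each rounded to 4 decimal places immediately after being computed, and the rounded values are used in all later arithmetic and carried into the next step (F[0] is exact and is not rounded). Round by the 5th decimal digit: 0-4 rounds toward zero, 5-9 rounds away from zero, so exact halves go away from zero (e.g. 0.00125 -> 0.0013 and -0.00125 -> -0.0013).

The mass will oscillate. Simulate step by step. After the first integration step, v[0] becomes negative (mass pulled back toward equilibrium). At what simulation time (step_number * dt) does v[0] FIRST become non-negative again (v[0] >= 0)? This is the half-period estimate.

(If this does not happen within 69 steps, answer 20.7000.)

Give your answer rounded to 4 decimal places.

Answer: 2.1000

Derivation:
Step 0: x=[11.0000] v=[0.0000]
Step 1: x=[10.4897] v=[-1.7010]
Step 2: x=[9.5931] v=[-2.9887]
Step 3: x=[8.5281] v=[-3.5501]
Step 4: x=[7.5534] v=[-3.2489]
Step 5: x=[6.9059] v=[-2.1582]
Step 6: x=[6.7430] v=[-0.5430]
Step 7: x=[7.1043] v=[1.2042]
First v>=0 after going negative at step 7, time=2.1000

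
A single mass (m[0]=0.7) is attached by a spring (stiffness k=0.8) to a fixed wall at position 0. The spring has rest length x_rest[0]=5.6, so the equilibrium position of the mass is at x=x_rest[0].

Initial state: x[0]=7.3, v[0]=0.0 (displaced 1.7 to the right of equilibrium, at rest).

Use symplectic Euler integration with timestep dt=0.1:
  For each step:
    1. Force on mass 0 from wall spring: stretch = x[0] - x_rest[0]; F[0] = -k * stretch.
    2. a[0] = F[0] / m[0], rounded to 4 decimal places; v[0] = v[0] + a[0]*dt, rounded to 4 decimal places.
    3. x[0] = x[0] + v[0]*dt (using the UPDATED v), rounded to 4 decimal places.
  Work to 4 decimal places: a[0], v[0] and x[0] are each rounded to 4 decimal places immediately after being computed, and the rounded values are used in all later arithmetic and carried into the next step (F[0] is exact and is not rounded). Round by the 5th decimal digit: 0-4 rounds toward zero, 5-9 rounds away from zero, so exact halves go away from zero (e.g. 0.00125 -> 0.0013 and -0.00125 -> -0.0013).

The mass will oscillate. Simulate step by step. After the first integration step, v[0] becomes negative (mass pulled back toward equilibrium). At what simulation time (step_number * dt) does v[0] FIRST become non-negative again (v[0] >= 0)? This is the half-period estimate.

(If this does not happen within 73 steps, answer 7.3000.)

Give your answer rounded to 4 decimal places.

Step 0: x=[7.3000] v=[0.0000]
Step 1: x=[7.2806] v=[-0.1943]
Step 2: x=[7.2420] v=[-0.3864]
Step 3: x=[7.1846] v=[-0.5741]
Step 4: x=[7.1091] v=[-0.7552]
Step 5: x=[7.0163] v=[-0.9277]
Step 6: x=[6.9073] v=[-1.0896]
Step 7: x=[6.7834] v=[-1.2390]
Step 8: x=[6.6460] v=[-1.3743]
Step 9: x=[6.4966] v=[-1.4938]
Step 10: x=[6.3370] v=[-1.5963]
Step 11: x=[6.1690] v=[-1.6805]
Step 12: x=[5.9945] v=[-1.7455]
Step 13: x=[5.8154] v=[-1.7906]
Step 14: x=[5.6339] v=[-1.8152]
Step 15: x=[5.4520] v=[-1.8191]
Step 16: x=[5.2718] v=[-1.8022]
Step 17: x=[5.0953] v=[-1.7647]
Step 18: x=[4.9246] v=[-1.7070]
Step 19: x=[4.7616] v=[-1.6298]
Step 20: x=[4.6082] v=[-1.5340]
Step 21: x=[4.4661] v=[-1.4207]
Step 22: x=[4.3370] v=[-1.2911]
Step 23: x=[4.2223] v=[-1.1468]
Step 24: x=[4.1234] v=[-0.9894]
Step 25: x=[4.0413] v=[-0.8207]
Step 26: x=[3.9770] v=[-0.6426]
Step 27: x=[3.9313] v=[-0.4571]
Step 28: x=[3.9047] v=[-0.2664]
Step 29: x=[3.8974] v=[-0.0727]
Step 30: x=[3.9096] v=[0.1219]
First v>=0 after going negative at step 30, time=3.0000

Answer: 3.0000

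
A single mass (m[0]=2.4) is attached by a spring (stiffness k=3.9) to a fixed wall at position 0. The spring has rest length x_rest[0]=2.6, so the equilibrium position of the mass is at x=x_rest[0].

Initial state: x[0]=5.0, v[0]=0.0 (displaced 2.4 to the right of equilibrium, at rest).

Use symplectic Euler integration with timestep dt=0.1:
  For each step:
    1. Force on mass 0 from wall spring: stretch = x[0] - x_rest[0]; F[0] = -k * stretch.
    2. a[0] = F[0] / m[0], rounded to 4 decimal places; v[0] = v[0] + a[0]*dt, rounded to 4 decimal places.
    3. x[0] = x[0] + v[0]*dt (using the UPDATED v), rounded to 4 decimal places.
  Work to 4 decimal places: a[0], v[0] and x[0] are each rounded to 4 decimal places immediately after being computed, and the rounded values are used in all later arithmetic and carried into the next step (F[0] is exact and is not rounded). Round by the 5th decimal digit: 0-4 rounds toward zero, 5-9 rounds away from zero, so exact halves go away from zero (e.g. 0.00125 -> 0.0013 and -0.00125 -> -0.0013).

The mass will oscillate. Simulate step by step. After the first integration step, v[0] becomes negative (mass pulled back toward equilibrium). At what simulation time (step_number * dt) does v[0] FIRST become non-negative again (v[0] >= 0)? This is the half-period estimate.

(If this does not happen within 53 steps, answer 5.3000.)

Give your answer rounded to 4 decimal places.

Step 0: x=[5.0000] v=[0.0000]
Step 1: x=[4.9610] v=[-0.3900]
Step 2: x=[4.8836] v=[-0.7737]
Step 3: x=[4.7691] v=[-1.1448]
Step 4: x=[4.6194] v=[-1.4973]
Step 5: x=[4.4369] v=[-1.8255]
Step 6: x=[4.2245] v=[-2.1240]
Step 7: x=[3.9857] v=[-2.3880]
Step 8: x=[3.7244] v=[-2.6132]
Step 9: x=[3.4448] v=[-2.7959]
Step 10: x=[3.1515] v=[-2.9332]
Step 11: x=[2.8492] v=[-3.0228]
Step 12: x=[2.5429] v=[-3.0633]
Step 13: x=[2.2375] v=[-3.0540]
Step 14: x=[1.9380] v=[-2.9951]
Step 15: x=[1.6493] v=[-2.8875]
Step 16: x=[1.3760] v=[-2.7330]
Step 17: x=[1.1226] v=[-2.5341]
Step 18: x=[0.8932] v=[-2.2940]
Step 19: x=[0.6915] v=[-2.0166]
Step 20: x=[0.5209] v=[-1.7065]
Step 21: x=[0.3840] v=[-1.3687]
Step 22: x=[0.2831] v=[-1.0086]
Step 23: x=[0.2199] v=[-0.6321]
Step 24: x=[0.1954] v=[-0.2453]
Step 25: x=[0.2100] v=[0.1455]
First v>=0 after going negative at step 25, time=2.5000

Answer: 2.5000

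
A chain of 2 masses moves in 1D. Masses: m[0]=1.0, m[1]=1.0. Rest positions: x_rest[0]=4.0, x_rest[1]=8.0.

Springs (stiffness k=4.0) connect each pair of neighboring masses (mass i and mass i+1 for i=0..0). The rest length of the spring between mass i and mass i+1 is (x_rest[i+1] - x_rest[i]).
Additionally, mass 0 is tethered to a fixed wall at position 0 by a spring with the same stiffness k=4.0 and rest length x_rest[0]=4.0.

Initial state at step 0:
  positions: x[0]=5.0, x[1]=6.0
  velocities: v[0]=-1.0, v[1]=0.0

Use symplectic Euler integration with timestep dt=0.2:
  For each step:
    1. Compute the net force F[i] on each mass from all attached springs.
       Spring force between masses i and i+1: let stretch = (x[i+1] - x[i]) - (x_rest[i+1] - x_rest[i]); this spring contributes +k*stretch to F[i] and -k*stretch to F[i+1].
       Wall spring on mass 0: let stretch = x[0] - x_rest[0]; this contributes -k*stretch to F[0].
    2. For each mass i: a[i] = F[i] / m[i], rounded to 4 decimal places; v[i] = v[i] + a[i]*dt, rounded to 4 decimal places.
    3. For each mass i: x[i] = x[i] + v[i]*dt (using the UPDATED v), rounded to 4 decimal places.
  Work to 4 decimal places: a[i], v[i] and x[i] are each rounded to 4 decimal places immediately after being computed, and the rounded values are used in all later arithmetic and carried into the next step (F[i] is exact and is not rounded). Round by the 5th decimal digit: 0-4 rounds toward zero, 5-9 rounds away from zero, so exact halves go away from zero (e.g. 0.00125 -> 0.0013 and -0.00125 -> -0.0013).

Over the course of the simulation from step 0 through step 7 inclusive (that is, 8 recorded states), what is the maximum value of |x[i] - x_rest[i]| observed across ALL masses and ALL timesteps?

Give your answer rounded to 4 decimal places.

Answer: 2.2606

Derivation:
Step 0: x=[5.0000 6.0000] v=[-1.0000 0.0000]
Step 1: x=[4.1600 6.4800] v=[-4.2000 2.4000]
Step 2: x=[3.0256 7.2288] v=[-5.6720 3.7440]
Step 3: x=[2.0796 7.9451] v=[-4.7299 3.5814]
Step 4: x=[1.7394 8.3629] v=[-1.7012 2.0890]
Step 5: x=[2.1806 8.3609] v=[2.2061 -0.0098]
Step 6: x=[3.2618 8.0101] v=[5.4059 -1.7540]
Step 7: x=[4.5808 7.5396] v=[6.5951 -2.3526]
Max displacement = 2.2606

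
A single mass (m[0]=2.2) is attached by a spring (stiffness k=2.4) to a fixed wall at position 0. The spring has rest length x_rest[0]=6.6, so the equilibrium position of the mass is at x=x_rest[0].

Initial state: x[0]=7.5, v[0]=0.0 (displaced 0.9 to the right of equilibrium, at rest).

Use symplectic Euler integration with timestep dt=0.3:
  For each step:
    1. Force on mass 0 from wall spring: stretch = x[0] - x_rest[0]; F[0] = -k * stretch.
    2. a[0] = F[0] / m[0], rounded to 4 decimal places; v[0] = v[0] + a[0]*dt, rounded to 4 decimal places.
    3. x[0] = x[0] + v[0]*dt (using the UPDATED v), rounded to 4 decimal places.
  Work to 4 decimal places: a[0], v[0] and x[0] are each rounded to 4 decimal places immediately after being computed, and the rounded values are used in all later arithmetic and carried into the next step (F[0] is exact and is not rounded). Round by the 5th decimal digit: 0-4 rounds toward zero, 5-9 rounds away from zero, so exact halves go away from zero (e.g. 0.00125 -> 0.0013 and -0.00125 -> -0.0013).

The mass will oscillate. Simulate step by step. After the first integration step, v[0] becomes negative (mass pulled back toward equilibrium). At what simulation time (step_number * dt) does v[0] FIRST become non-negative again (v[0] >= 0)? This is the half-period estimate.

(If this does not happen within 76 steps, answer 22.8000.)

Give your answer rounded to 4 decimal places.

Answer: 3.0000

Derivation:
Step 0: x=[7.5000] v=[0.0000]
Step 1: x=[7.4117] v=[-0.2945]
Step 2: x=[7.2436] v=[-0.5602]
Step 3: x=[7.0124] v=[-0.7708]
Step 4: x=[6.7407] v=[-0.9058]
Step 5: x=[6.4551] v=[-0.9519]
Step 6: x=[6.1838] v=[-0.9045]
Step 7: x=[5.9533] v=[-0.7683]
Step 8: x=[5.7863] v=[-0.5567]
Step 9: x=[5.6992] v=[-0.2904]
Step 10: x=[5.7005] v=[0.0044]
First v>=0 after going negative at step 10, time=3.0000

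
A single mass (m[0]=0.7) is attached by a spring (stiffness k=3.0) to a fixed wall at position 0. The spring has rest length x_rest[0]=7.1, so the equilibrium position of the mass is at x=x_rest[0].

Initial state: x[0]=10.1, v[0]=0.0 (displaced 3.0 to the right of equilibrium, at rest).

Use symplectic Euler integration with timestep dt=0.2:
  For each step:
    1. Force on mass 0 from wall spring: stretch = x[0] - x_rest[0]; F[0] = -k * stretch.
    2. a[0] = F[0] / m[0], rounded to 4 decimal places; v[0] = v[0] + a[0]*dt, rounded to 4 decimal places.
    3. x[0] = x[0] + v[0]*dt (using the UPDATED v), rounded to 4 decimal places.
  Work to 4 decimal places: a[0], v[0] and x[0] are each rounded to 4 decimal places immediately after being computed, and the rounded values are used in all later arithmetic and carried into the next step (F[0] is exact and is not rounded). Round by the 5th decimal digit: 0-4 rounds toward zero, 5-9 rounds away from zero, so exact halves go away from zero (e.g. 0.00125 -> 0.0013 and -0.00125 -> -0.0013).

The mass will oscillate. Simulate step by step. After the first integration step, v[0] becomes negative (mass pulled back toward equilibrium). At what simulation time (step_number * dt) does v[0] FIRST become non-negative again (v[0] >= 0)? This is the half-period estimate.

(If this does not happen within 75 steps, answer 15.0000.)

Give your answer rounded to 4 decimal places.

Answer: 1.6000

Derivation:
Step 0: x=[10.1000] v=[0.0000]
Step 1: x=[9.5857] v=[-2.5714]
Step 2: x=[8.6453] v=[-4.7020]
Step 3: x=[7.4400] v=[-6.0265]
Step 4: x=[6.1764] v=[-6.3179]
Step 5: x=[5.0712] v=[-5.5262]
Step 6: x=[4.3138] v=[-3.7872]
Step 7: x=[4.0340] v=[-1.3990]
Step 8: x=[4.2798] v=[1.2290]
First v>=0 after going negative at step 8, time=1.6000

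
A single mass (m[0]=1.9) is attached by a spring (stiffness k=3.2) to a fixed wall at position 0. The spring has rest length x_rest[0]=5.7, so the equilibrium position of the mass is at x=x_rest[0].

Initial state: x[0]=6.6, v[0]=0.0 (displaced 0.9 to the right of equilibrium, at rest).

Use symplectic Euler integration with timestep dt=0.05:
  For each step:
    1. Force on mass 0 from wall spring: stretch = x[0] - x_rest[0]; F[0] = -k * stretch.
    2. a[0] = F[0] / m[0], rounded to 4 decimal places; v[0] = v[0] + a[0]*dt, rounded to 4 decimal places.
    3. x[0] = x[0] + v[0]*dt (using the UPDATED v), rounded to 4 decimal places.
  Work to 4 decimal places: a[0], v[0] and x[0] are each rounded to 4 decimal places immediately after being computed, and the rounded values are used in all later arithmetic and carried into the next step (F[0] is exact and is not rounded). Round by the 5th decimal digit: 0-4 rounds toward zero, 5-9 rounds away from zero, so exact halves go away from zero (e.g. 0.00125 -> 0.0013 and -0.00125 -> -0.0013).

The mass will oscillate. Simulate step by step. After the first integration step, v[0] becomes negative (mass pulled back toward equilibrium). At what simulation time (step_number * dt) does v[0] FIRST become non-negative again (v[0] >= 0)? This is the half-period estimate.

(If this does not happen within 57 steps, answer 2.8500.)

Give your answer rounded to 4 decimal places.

Step 0: x=[6.6000] v=[0.0000]
Step 1: x=[6.5962] v=[-0.0758]
Step 2: x=[6.5886] v=[-0.1513]
Step 3: x=[6.5773] v=[-0.2261]
Step 4: x=[6.5623] v=[-0.3000]
Step 5: x=[6.5437] v=[-0.3726]
Step 6: x=[6.5215] v=[-0.4437]
Step 7: x=[6.4959] v=[-0.5129]
Step 8: x=[6.4669] v=[-0.5799]
Step 9: x=[6.4347] v=[-0.6445]
Step 10: x=[6.3994] v=[-0.7064]
Step 11: x=[6.3611] v=[-0.7653]
Step 12: x=[6.3201] v=[-0.8210]
Step 13: x=[6.2764] v=[-0.8732]
Step 14: x=[6.2303] v=[-0.9217]
Step 15: x=[6.1820] v=[-0.9664]
Step 16: x=[6.1317] v=[-1.0070]
Step 17: x=[6.0795] v=[-1.0434]
Step 18: x=[6.0257] v=[-1.0754]
Step 19: x=[5.9706] v=[-1.1028]
Step 20: x=[5.9143] v=[-1.1256]
Step 21: x=[5.8571] v=[-1.1436]
Step 22: x=[5.7993] v=[-1.1568]
Step 23: x=[5.7410] v=[-1.1652]
Step 24: x=[5.6826] v=[-1.1687]
Step 25: x=[5.6242] v=[-1.1672]
Step 26: x=[5.5662] v=[-1.1608]
Step 27: x=[5.5087] v=[-1.1495]
Step 28: x=[5.4520] v=[-1.1334]
Step 29: x=[5.3964] v=[-1.1125]
Step 30: x=[5.3421] v=[-1.0869]
Step 31: x=[5.2893] v=[-1.0568]
Step 32: x=[5.2382] v=[-1.0222]
Step 33: x=[5.1890] v=[-0.9833]
Step 34: x=[5.1420] v=[-0.9403]
Step 35: x=[5.0973] v=[-0.8933]
Step 36: x=[5.0552] v=[-0.8425]
Step 37: x=[5.0158] v=[-0.7882]
Step 38: x=[4.9793] v=[-0.7306]
Step 39: x=[4.9458] v=[-0.6699]
Step 40: x=[4.9155] v=[-0.6064]
Step 41: x=[4.8885] v=[-0.5403]
Step 42: x=[4.8649] v=[-0.4720]
Step 43: x=[4.8448] v=[-0.4017]
Step 44: x=[4.8283] v=[-0.3297]
Step 45: x=[4.8155] v=[-0.2563]
Step 46: x=[4.8064] v=[-0.1818]
Step 47: x=[4.8011] v=[-0.1066]
Step 48: x=[4.7996] v=[-0.0309]
Step 49: x=[4.8018] v=[0.0449]
First v>=0 after going negative at step 49, time=2.4500

Answer: 2.4500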